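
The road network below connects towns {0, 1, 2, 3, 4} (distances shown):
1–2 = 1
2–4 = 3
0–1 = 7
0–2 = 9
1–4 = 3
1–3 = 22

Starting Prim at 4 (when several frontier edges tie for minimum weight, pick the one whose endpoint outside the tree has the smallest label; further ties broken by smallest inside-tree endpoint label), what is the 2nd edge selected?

Grow the tree from 4 using Prim:
Step 1: frontier [1–4 3, 2–4 3] → take 1–4 (3); add 1.
Step 2: frontier [1–2 1, 0–1 7, 1–3 22, 2–4 3] → take 1–2 (1); add 2.
Step 3: frontier [0–1 7, 1–3 22, 0–2 9] → take 0–1 (7); add 0.
Step 4: frontier [1–3 22] → take 1–3 (22); add 3.
The 2nd edge added is 1–2.

1-2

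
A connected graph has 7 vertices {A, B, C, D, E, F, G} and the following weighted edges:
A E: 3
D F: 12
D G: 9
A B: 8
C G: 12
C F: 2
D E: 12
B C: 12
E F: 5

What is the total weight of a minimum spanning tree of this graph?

39

Sort edges by weight, then run Kruskal:
C F (2): add — endpoints in different components.
A E (3): add — endpoints in different components.
E F (5): add — endpoints in different components.
A B (8): add — endpoints in different components.
D G (9): add — endpoints in different components.
B C (12): skip — B and C already connected.
C G (12): add — endpoints in different components.
MST edges: C F, A E, E F, A B, D G, C G; total weight 2+3+5+8+9+12 = 39.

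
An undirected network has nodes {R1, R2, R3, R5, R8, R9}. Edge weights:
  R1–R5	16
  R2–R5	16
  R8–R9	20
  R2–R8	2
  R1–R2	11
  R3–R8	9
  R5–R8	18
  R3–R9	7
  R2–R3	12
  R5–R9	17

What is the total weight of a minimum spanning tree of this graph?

45

Prim, starting at R8.
Step 1: cheapest edge leaving the tree is R2–R8 (2); add R2.
Step 2: cheapest edge leaving the tree is R3–R8 (9); add R3.
Step 3: cheapest edge leaving the tree is R3–R9 (7); add R9.
Step 4: cheapest edge leaving the tree is R1–R2 (11); add R1.
Step 5: cheapest edge leaving the tree is R1–R5 (16); add R5.
MST edges: R2–R8, R3–R8, R3–R9, R1–R2, R1–R5; total weight 2+9+7+11+16 = 45.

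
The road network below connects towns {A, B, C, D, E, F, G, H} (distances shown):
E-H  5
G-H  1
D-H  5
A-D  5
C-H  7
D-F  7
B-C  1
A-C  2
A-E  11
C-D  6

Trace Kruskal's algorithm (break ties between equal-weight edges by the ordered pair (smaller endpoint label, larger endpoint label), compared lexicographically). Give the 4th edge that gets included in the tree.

Kruskal: consider edges lightest-first.
B-C (1): add — endpoints in different components.
G-H (1): add — endpoints in different components.
A-C (2): add — endpoints in different components.
A-D (5): add — endpoints in different components.
D-H (5): add — endpoints in different components.
E-H (5): add — endpoints in different components.
C-D (6): skip — C and D already connected.
C-H (7): skip — C and H already connected.
D-F (7): add — endpoints in different components.
The 4th edge added is A-D.

A-D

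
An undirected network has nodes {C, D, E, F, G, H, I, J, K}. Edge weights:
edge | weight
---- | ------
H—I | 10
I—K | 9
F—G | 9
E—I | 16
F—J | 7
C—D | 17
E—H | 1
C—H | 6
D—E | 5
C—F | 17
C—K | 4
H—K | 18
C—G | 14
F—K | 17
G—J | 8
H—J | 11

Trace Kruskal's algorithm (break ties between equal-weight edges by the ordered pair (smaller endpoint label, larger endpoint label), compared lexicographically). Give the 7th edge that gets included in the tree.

I-K

Kruskal: consider edges lightest-first.
E—H (1): add — endpoints in different components.
C—K (4): add — endpoints in different components.
D—E (5): add — endpoints in different components.
C—H (6): add — endpoints in different components.
F—J (7): add — endpoints in different components.
G—J (8): add — endpoints in different components.
F—G (9): skip — F and G already connected.
I—K (9): add — endpoints in different components.
H—I (10): skip — H and I already connected.
H—J (11): add — endpoints in different components.
The 7th edge added is I—K.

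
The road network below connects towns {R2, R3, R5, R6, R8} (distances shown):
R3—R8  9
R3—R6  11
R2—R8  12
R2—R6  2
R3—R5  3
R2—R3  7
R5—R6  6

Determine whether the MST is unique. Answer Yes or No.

Yes

Kruskal: consider edges lightest-first.
R2—R6 (2): add — endpoints in different components.
R3—R5 (3): add — endpoints in different components.
R5—R6 (6): add — endpoints in different components.
R2—R3 (7): skip — R3 and R2 already connected.
R3—R8 (9): add — endpoints in different components.
Every non-tree edge has weight strictly greater than the heaviest edge on the tree path between its endpoints, so the MST is unique.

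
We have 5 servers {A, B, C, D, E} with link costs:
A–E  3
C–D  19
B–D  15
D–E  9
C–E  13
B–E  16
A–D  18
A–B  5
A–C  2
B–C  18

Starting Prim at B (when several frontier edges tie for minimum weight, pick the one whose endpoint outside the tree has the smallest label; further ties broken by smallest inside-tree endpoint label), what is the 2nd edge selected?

A-C

Grow the tree from B using Prim:
Step 1: cheapest edge leaving the tree is A–B (5); add A.
Step 2: cheapest edge leaving the tree is A–C (2); add C.
Step 3: cheapest edge leaving the tree is A–E (3); add E.
Step 4: cheapest edge leaving the tree is D–E (9); add D.
The 2nd edge added is A–C.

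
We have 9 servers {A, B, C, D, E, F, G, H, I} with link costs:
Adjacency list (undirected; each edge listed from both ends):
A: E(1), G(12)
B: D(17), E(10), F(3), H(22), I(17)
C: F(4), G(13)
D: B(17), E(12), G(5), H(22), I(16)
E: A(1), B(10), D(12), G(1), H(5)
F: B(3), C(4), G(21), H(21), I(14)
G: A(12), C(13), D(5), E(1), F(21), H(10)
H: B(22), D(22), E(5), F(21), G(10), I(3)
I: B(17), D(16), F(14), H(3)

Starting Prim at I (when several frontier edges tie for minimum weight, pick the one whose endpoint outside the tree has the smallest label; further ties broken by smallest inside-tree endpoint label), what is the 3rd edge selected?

Prim, starting at I.
Step 1: cheapest edge leaving the tree is H-I (3); add H.
Step 2: cheapest edge leaving the tree is E-H (5); add E.
Step 3: cheapest edge leaving the tree is A-E (1); add A.
Step 4: cheapest edge leaving the tree is E-G (1); add G.
Step 5: cheapest edge leaving the tree is D-G (5); add D.
Step 6: cheapest edge leaving the tree is B-E (10); add B.
Step 7: cheapest edge leaving the tree is B-F (3); add F.
Step 8: cheapest edge leaving the tree is C-F (4); add C.
The 3rd edge added is A-E.

A-E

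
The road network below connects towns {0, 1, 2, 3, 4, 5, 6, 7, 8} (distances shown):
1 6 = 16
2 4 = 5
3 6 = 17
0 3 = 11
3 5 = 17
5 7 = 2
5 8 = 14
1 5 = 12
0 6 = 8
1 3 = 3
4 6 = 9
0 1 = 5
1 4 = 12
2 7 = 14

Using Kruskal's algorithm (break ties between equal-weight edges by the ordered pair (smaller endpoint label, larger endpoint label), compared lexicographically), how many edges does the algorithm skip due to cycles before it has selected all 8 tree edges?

Kruskal: consider edges lightest-first.
5 7 (2): add — endpoints in different components.
1 3 (3): add — endpoints in different components.
0 1 (5): add — endpoints in different components.
2 4 (5): add — endpoints in different components.
0 6 (8): add — endpoints in different components.
4 6 (9): add — endpoints in different components.
0 3 (11): skip — 0 and 3 already connected.
1 4 (12): skip — 1 and 4 already connected.
1 5 (12): add — endpoints in different components.
2 7 (14): skip — 2 and 7 already connected.
5 8 (14): add — endpoints in different components.
Edges rejected before the tree was complete: 3.

3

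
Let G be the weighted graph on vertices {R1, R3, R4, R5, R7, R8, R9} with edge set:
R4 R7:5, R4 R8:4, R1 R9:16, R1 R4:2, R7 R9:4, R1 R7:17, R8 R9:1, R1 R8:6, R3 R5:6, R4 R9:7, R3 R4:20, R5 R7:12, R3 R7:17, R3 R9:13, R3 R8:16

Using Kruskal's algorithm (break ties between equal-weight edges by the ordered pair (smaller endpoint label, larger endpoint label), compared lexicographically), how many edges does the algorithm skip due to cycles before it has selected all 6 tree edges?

Kruskal's algorithm — process edges by increasing weight (ties by edge label):
R8 R9 (1): add — endpoints in different components.
R1 R4 (2): add — endpoints in different components.
R4 R8 (4): add — endpoints in different components.
R7 R9 (4): add — endpoints in different components.
R4 R7 (5): skip — R7 and R4 already connected.
R1 R8 (6): skip — R1 and R8 already connected.
R3 R5 (6): add — endpoints in different components.
R4 R9 (7): skip — R4 and R9 already connected.
R5 R7 (12): add — endpoints in different components.
Edges rejected before the tree was complete: 3.

3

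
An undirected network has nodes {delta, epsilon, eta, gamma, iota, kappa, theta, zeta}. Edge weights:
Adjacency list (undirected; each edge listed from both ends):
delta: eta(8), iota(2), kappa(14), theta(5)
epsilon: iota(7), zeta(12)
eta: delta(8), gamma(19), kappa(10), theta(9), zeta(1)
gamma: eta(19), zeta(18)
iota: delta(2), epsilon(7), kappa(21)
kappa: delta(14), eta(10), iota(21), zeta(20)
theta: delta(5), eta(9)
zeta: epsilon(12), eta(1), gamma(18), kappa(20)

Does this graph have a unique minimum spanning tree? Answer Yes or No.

Yes

Kruskal: consider edges lightest-first.
eta–zeta (1): add — endpoints in different components.
delta–iota (2): add — endpoints in different components.
delta–theta (5): add — endpoints in different components.
epsilon–iota (7): add — endpoints in different components.
delta–eta (8): add — endpoints in different components.
eta–theta (9): skip — theta and eta already connected.
eta–kappa (10): add — endpoints in different components.
epsilon–zeta (12): skip — epsilon and zeta already connected.
delta–kappa (14): skip — kappa and delta already connected.
gamma–zeta (18): add — endpoints in different components.
Every non-tree edge has weight strictly greater than the heaviest edge on the tree path between its endpoints, so the MST is unique.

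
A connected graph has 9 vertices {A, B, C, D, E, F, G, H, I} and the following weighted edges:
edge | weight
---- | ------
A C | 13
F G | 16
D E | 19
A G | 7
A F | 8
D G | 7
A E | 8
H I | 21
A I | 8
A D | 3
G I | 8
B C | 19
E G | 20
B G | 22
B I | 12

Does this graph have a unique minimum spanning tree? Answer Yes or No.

No

Sort edges by weight, then run Kruskal:
A D (3): add — endpoints in different components.
A G (7): add — endpoints in different components.
D G (7): skip — D and G already connected.
A E (8): add — endpoints in different components.
A F (8): add — endpoints in different components.
A I (8): add — endpoints in different components.
G I (8): skip — G and I already connected.
B I (12): add — endpoints in different components.
A C (13): add — endpoints in different components.
F G (16): skip — F and G already connected.
B C (19): skip — B and C already connected.
D E (19): skip — D and E already connected.
E G (20): skip — E and G already connected.
H I (21): add — endpoints in different components.
Non-tree edge D G has weight 7, equal to the heaviest edge on its tree cycle — swapping gives another MST of the same weight. Not unique.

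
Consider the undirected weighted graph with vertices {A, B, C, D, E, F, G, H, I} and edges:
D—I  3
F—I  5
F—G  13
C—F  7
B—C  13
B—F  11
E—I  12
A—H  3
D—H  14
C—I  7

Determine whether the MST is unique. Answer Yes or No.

Sort edges by weight, then run Kruskal:
A—H (3): add — endpoints in different components.
D—I (3): add — endpoints in different components.
F—I (5): add — endpoints in different components.
C—F (7): add — endpoints in different components.
C—I (7): skip — C and I already connected.
B—F (11): add — endpoints in different components.
E—I (12): add — endpoints in different components.
B—C (13): skip — B and C already connected.
F—G (13): add — endpoints in different components.
D—H (14): add — endpoints in different components.
Non-tree edge C—I has weight 7, equal to the heaviest edge on its tree cycle — swapping gives another MST of the same weight. Not unique.

No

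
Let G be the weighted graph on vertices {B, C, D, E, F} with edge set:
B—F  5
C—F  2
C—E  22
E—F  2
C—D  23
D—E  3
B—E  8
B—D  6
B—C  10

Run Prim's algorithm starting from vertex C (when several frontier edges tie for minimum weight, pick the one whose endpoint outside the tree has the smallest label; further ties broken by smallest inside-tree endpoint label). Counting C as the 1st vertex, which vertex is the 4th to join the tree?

Prim, starting at C.
Step 1: frontier [C—F 2, B—C 10, C—E 22, C—D 23] → take C—F (2); add F.
Step 2: frontier [B—C 10, C—E 22, C—D 23, E—F 2, B—F 5] → take E—F (2); add E.
Step 3: frontier [B—C 10, C—D 23, D—E 3, B—E 8, B—F 5] → take D—E (3); add D.
Step 4: frontier [B—C 10, B—D 6, B—E 8, B—F 5] → take B—F (5); add B.
Vertex order: C, F, E, D, B. The 4th vertex is D.

D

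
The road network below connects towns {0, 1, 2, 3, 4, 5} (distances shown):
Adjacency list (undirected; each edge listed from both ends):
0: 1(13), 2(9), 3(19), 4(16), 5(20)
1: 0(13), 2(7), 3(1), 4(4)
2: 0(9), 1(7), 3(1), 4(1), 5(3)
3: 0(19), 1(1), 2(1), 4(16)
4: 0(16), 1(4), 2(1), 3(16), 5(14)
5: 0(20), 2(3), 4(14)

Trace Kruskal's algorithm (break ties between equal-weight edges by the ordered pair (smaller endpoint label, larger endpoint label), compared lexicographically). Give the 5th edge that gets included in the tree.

Kruskal's algorithm — process edges by increasing weight (ties by edge label):
1 3 (1): add — endpoints in different components.
2 3 (1): add — endpoints in different components.
2 4 (1): add — endpoints in different components.
2 5 (3): add — endpoints in different components.
1 4 (4): skip — 1 and 4 already connected.
1 2 (7): skip — 1 and 2 already connected.
0 2 (9): add — endpoints in different components.
The 5th edge added is 0 2.

0-2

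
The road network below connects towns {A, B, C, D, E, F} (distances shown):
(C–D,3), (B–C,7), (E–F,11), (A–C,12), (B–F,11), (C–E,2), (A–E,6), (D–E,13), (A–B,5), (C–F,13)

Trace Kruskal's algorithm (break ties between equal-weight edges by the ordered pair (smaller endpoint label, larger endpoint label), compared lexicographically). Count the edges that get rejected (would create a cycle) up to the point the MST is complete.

1

Kruskal: consider edges lightest-first.
C–E (2): add. Components now {A} {B} {C,E} {D} {F}
C–D (3): add. Components now {A} {B} {C,D,E} {F}
A–B (5): add. Components now {A,B} {C,D,E} {F}
A–E (6): add. Components now {A,B,C,D,E} {F}
B–C (7): skip — B and C already connected.
B–F (11): add. Components now {A,B,C,D,E,F}
Edges rejected before the tree was complete: 1.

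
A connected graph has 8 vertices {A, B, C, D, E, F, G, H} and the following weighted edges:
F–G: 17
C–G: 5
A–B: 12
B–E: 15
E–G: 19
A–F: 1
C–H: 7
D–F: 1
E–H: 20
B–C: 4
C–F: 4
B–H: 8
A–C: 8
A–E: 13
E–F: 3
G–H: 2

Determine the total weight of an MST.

Kruskal's algorithm — process edges by increasing weight (ties by edge label):
A–F (1): add — endpoints in different components.
D–F (1): add — endpoints in different components.
G–H (2): add — endpoints in different components.
E–F (3): add — endpoints in different components.
B–C (4): add — endpoints in different components.
C–F (4): add — endpoints in different components.
C–G (5): add — endpoints in different components.
MST edges: A–F, D–F, G–H, E–F, B–C, C–F, C–G; total weight 1+1+2+3+4+4+5 = 20.

20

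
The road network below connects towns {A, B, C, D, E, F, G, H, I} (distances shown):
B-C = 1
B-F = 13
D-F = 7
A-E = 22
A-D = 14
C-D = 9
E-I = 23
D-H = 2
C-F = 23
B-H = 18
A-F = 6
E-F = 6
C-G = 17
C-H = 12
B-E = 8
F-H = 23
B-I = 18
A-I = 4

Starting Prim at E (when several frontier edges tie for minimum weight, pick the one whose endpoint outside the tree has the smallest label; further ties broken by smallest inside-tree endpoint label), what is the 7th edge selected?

Grow the tree from E using Prim:
Step 1: cheapest edge leaving the tree is E-F (6); add F.
Step 2: cheapest edge leaving the tree is A-F (6); add A.
Step 3: cheapest edge leaving the tree is A-I (4); add I.
Step 4: cheapest edge leaving the tree is D-F (7); add D.
Step 5: cheapest edge leaving the tree is D-H (2); add H.
Step 6: cheapest edge leaving the tree is B-E (8); add B.
Step 7: cheapest edge leaving the tree is B-C (1); add C.
Step 8: cheapest edge leaving the tree is C-G (17); add G.
The 7th edge added is B-C.

B-C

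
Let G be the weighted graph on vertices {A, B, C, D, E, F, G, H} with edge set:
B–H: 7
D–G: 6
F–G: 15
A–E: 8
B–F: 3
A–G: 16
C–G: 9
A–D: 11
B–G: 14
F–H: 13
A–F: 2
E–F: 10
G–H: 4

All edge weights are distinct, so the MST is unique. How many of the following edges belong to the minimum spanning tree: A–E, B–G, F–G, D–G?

2

Kruskal's algorithm — process edges by increasing weight (ties by edge label):
A–F (2): add — endpoints in different components.
B–F (3): add — endpoints in different components.
G–H (4): add — endpoints in different components.
D–G (6): add — endpoints in different components.
B–H (7): add — endpoints in different components.
A–E (8): add — endpoints in different components.
C–G (9): add — endpoints in different components.
MST edge set: {A–F, B–F, G–H, D–G, B–H, A–E, C–G}.
Of the listed edges, {A–E, D–G} are in the MST → 2.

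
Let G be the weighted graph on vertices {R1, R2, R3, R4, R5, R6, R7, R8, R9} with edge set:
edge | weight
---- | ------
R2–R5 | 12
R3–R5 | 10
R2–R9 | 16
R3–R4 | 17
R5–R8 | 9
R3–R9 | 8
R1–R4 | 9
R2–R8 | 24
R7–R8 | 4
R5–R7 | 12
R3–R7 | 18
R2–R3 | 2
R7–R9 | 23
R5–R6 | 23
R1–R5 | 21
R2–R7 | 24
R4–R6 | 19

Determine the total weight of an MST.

Prim's algorithm from R6:
Step 1: cheapest edge leaving the tree is R4–R6 (19); add R4.
Step 2: cheapest edge leaving the tree is R1–R4 (9); add R1.
Step 3: cheapest edge leaving the tree is R3–R4 (17); add R3.
Step 4: cheapest edge leaving the tree is R2–R3 (2); add R2.
Step 5: cheapest edge leaving the tree is R3–R9 (8); add R9.
Step 6: cheapest edge leaving the tree is R3–R5 (10); add R5.
Step 7: cheapest edge leaving the tree is R5–R8 (9); add R8.
Step 8: cheapest edge leaving the tree is R7–R8 (4); add R7.
MST edges: R4–R6, R1–R4, R3–R4, R2–R3, R3–R9, R3–R5, R5–R8, R7–R8; total weight 19+9+17+2+8+10+9+4 = 78.

78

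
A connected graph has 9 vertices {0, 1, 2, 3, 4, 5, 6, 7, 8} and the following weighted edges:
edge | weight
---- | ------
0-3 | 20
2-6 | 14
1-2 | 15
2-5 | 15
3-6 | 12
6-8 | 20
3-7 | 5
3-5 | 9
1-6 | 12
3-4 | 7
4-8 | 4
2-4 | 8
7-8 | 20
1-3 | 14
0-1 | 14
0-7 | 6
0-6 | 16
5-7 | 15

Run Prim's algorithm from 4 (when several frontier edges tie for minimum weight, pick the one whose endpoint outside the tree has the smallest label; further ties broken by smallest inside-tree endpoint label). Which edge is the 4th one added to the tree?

Prim, starting at 4.
Step 1: cheapest edge leaving the tree is 4-8 (4); add 8.
Step 2: cheapest edge leaving the tree is 3-4 (7); add 3.
Step 3: cheapest edge leaving the tree is 3-7 (5); add 7.
Step 4: cheapest edge leaving the tree is 0-7 (6); add 0.
Step 5: cheapest edge leaving the tree is 2-4 (8); add 2.
Step 6: cheapest edge leaving the tree is 3-5 (9); add 5.
Step 7: cheapest edge leaving the tree is 3-6 (12); add 6.
Step 8: cheapest edge leaving the tree is 1-6 (12); add 1.
The 4th edge added is 0-7.

0-7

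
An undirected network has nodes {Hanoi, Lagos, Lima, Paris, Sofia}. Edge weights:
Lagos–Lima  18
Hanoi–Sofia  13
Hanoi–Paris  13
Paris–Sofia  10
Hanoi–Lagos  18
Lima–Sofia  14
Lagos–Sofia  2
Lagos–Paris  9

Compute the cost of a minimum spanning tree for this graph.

Prim's algorithm from Sofia:
Step 1: frontier [Lagos–Sofia 2, Paris–Sofia 10, Hanoi–Sofia 13, Lima–Sofia 14] → take Lagos–Sofia (2); add Lagos.
Step 2: frontier [Lagos–Paris 9, Hanoi–Lagos 18, Lagos–Lima 18, Paris–Sofia 10, Hanoi–Sofia 13, Lima–Sofia 14] → take Lagos–Paris (9); add Paris.
Step 3: frontier [Hanoi–Lagos 18, Lagos–Lima 18, Hanoi–Paris 13, Hanoi–Sofia 13, Lima–Sofia 14] → take Hanoi–Paris (13); add Hanoi.
Step 4: frontier [Lagos–Lima 18, Lima–Sofia 14] → take Lima–Sofia (14); add Lima.
MST edges: Lagos–Sofia, Lagos–Paris, Hanoi–Paris, Lima–Sofia; total weight 2+9+13+14 = 38.

38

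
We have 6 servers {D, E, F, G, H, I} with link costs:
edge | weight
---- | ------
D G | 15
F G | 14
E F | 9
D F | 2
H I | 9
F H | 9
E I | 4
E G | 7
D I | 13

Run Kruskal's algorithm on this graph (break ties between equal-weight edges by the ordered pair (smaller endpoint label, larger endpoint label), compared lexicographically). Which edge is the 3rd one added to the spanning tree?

Kruskal's algorithm — process edges by increasing weight (ties by edge label):
D F (2): add. Components now {D,F} {E} {G} {H} {I}
E I (4): add. Components now {D,F} {E,I} {G} {H}
E G (7): add. Components now {D,F} {E,G,I} {H}
E F (9): add. Components now {D,E,F,G,I} {H}
F H (9): add. Components now {D,E,F,G,H,I}
The 3rd edge added is E G.

E-G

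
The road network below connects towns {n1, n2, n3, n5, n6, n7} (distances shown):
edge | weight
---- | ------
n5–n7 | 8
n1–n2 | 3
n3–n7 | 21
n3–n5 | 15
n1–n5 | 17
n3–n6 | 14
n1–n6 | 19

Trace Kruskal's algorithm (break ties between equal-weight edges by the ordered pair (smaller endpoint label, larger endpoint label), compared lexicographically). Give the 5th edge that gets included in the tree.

Sort edges by weight, then run Kruskal:
n1–n2 (3): add. Components now {n5} {n1,n2} {n6} {n7} {n3}
n5–n7 (8): add. Components now {n5,n7} {n1,n2} {n6} {n3}
n3–n6 (14): add. Components now {n5,n7} {n1,n2} {n3,n6}
n3–n5 (15): add. Components now {n3,n5,n6,n7} {n1,n2}
n1–n5 (17): add. Components now {n1,n2,n3,n5,n6,n7}
The 5th edge added is n1–n5.

n1-n5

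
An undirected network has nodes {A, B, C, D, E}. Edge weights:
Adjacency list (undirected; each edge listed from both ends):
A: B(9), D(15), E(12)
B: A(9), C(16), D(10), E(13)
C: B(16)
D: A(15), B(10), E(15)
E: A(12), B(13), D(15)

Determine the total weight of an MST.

Kruskal: consider edges lightest-first.
A–B (9): add. Components now {A,B} {C} {D} {E}
B–D (10): add. Components now {A,B,D} {C} {E}
A–E (12): add. Components now {A,B,D,E} {C}
B–E (13): skip — B and E already connected.
A–D (15): skip — A and D already connected.
D–E (15): skip — D and E already connected.
B–C (16): add. Components now {A,B,C,D,E}
MST edges: A–B, B–D, A–E, B–C; total weight 9+10+12+16 = 47.

47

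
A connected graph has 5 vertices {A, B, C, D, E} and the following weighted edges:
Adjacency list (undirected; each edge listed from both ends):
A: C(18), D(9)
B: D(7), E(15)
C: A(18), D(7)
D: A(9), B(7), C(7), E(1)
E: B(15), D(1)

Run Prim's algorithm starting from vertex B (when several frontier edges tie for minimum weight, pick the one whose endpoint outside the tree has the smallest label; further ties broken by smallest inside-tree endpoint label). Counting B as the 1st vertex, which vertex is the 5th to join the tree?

A

Grow the tree from B using Prim:
Step 1: cheapest edge leaving the tree is B–D (7); add D.
Step 2: cheapest edge leaving the tree is D–E (1); add E.
Step 3: cheapest edge leaving the tree is C–D (7); add C.
Step 4: cheapest edge leaving the tree is A–D (9); add A.
Vertex order: B, D, E, C, A. The 5th vertex is A.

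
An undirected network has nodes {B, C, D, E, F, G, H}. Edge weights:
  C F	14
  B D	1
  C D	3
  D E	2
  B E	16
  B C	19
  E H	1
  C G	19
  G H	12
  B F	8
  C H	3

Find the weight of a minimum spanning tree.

27

Grow the tree from E using Prim:
Step 1: frontier [E H 1, D E 2, B E 16] → take E H (1); add H.
Step 2: frontier [D E 2, B E 16, C H 3, G H 12] → take D E (2); add D.
Step 3: frontier [B D 1, C D 3, B E 16, C H 3, G H 12] → take B D (1); add B.
Step 4: frontier [B F 8, B C 19, C D 3, C H 3, G H 12] → take C D (3); add C.
Step 5: frontier [B F 8, C F 14, C G 19, G H 12] → take B F (8); add F.
Step 6: frontier [C G 19, G H 12] → take G H (12); add G.
MST edges: E H, D E, B D, C D, B F, G H; total weight 1+2+1+3+8+12 = 27.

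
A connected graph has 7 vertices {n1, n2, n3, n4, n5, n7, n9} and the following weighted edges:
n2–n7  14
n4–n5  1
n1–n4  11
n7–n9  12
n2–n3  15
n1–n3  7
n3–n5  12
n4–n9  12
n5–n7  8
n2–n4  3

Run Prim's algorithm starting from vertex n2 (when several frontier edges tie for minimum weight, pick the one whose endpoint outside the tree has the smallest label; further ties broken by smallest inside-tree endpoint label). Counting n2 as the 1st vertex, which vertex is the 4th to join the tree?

Prim, starting at n2.
Step 1: cheapest edge leaving the tree is n2–n4 (3); add n4.
Step 2: cheapest edge leaving the tree is n4–n5 (1); add n5.
Step 3: cheapest edge leaving the tree is n5–n7 (8); add n7.
Step 4: cheapest edge leaving the tree is n1–n4 (11); add n1.
Step 5: cheapest edge leaving the tree is n1–n3 (7); add n3.
Step 6: cheapest edge leaving the tree is n4–n9 (12); add n9.
Vertex order: n2, n4, n5, n7, n1, n3, n9. The 4th vertex is n7.

n7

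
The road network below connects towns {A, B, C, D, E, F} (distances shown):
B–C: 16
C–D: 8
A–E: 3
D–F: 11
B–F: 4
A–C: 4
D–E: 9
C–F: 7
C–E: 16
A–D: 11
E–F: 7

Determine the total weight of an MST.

26

Grow the tree from B using Prim:
Step 1: frontier [B–F 4, B–C 16] → take B–F (4); add F.
Step 2: frontier [B–C 16, C–F 7, E–F 7, D–F 11] → take C–F (7); add C.
Step 3: frontier [A–C 4, C–D 8, C–E 16, E–F 7, D–F 11] → take A–C (4); add A.
Step 4: frontier [A–E 3, A–D 11, C–D 8, C–E 16, E–F 7, D–F 11] → take A–E (3); add E.
Step 5: frontier [A–D 11, C–D 8, D–E 9, D–F 11] → take C–D (8); add D.
MST edges: B–F, C–F, A–C, A–E, C–D; total weight 4+7+4+3+8 = 26.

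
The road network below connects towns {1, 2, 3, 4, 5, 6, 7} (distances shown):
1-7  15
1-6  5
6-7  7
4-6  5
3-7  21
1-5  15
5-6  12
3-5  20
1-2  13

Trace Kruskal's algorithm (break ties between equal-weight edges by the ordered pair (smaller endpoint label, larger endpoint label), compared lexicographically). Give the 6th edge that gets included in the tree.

3-5

Kruskal's algorithm — process edges by increasing weight (ties by edge label):
1-6 (5): add — endpoints in different components.
4-6 (5): add — endpoints in different components.
6-7 (7): add — endpoints in different components.
5-6 (12): add — endpoints in different components.
1-2 (13): add — endpoints in different components.
1-5 (15): skip — 1 and 5 already connected.
1-7 (15): skip — 1 and 7 already connected.
3-5 (20): add — endpoints in different components.
The 6th edge added is 3-5.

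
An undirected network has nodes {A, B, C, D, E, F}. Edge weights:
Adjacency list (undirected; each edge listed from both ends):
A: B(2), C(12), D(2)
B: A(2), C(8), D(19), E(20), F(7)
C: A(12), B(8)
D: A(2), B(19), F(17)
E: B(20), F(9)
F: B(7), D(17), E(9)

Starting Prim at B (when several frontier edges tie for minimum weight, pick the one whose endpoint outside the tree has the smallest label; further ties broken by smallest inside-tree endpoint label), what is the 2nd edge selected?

A-D

Grow the tree from B using Prim:
Step 1: frontier [A—B 2, B—F 7, B—C 8, B—D 19, B—E 20] → take A—B (2); add A.
Step 2: frontier [A—D 2, A—C 12, B—F 7, B—C 8, B—D 19, B—E 20] → take A—D (2); add D.
Step 3: frontier [A—C 12, B—F 7, B—C 8, B—E 20, D—F 17] → take B—F (7); add F.
Step 4: frontier [A—C 12, B—C 8, B—E 20, E—F 9] → take B—C (8); add C.
Step 5: frontier [B—E 20, E—F 9] → take E—F (9); add E.
The 2nd edge added is A—D.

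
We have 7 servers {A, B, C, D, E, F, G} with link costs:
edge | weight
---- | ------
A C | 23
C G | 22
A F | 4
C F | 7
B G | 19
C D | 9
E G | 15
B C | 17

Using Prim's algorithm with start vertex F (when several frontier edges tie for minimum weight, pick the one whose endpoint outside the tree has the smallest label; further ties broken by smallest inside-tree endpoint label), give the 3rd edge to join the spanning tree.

Prim, starting at F.
Step 1: cheapest edge leaving the tree is A F (4); add A.
Step 2: cheapest edge leaving the tree is C F (7); add C.
Step 3: cheapest edge leaving the tree is C D (9); add D.
Step 4: cheapest edge leaving the tree is B C (17); add B.
Step 5: cheapest edge leaving the tree is B G (19); add G.
Step 6: cheapest edge leaving the tree is E G (15); add E.
The 3rd edge added is C D.

C-D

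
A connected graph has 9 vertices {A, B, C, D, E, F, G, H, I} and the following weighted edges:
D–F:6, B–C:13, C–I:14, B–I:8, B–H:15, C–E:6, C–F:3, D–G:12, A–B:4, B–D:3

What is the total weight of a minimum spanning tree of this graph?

57

Sort edges by weight, then run Kruskal:
B–D (3): add — endpoints in different components.
C–F (3): add — endpoints in different components.
A–B (4): add — endpoints in different components.
C–E (6): add — endpoints in different components.
D–F (6): add — endpoints in different components.
B–I (8): add — endpoints in different components.
D–G (12): add — endpoints in different components.
B–C (13): skip — B and C already connected.
C–I (14): skip — C and I already connected.
B–H (15): add — endpoints in different components.
MST edges: B–D, C–F, A–B, C–E, D–F, B–I, D–G, B–H; total weight 3+3+4+6+6+8+12+15 = 57.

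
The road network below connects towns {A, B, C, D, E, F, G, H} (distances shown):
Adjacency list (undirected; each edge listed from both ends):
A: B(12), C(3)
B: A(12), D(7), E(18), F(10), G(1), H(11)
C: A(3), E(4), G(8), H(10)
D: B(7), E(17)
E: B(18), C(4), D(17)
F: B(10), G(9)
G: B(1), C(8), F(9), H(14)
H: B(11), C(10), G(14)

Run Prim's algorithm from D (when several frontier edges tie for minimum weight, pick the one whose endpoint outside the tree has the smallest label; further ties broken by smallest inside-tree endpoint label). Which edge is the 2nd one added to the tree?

B-G

Prim, starting at D.
Step 1: frontier [B–D 7, D–E 17] → take B–D (7); add B.
Step 2: frontier [B–G 1, B–F 10, B–H 11, A–B 12, B–E 18, D–E 17] → take B–G (1); add G.
Step 3: frontier [B–F 10, B–H 11, A–B 12, B–E 18, D–E 17, C–G 8, F–G 9, G–H 14] → take C–G (8); add C.
Step 4: frontier [B–F 10, B–H 11, A–B 12, B–E 18, A–C 3, C–E 4, C–H 10, D–E 17, F–G 9, G–H 14] → take A–C (3); add A.
Step 5: frontier [B–F 10, B–H 11, B–E 18, C–E 4, C–H 10, D–E 17, F–G 9, G–H 14] → take C–E (4); add E.
Step 6: frontier [B–F 10, B–H 11, C–H 10, F–G 9, G–H 14] → take F–G (9); add F.
Step 7: frontier [B–H 11, C–H 10, G–H 14] → take C–H (10); add H.
The 2nd edge added is B–G.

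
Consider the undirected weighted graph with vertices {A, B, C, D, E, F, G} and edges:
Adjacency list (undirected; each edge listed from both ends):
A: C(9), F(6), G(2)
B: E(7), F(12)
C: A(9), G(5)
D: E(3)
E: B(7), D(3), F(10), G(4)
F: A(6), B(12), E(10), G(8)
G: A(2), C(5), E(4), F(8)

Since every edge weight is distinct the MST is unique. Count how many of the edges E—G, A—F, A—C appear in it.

2

Sort edges by weight, then run Kruskal:
A—G (2): add — endpoints in different components.
D—E (3): add — endpoints in different components.
E—G (4): add — endpoints in different components.
C—G (5): add — endpoints in different components.
A—F (6): add — endpoints in different components.
B—E (7): add — endpoints in different components.
MST edge set: {A—G, D—E, E—G, C—G, A—F, B—E}.
Of the listed edges, {E—G, A—F} are in the MST → 2.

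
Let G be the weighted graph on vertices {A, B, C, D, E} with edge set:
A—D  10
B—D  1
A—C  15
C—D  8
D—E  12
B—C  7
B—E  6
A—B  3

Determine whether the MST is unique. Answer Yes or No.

Yes

Kruskal's algorithm — process edges by increasing weight (ties by edge label):
B—D (1): add — endpoints in different components.
A—B (3): add — endpoints in different components.
B—E (6): add — endpoints in different components.
B—C (7): add — endpoints in different components.
Every non-tree edge has weight strictly greater than the heaviest edge on the tree path between its endpoints, so the MST is unique.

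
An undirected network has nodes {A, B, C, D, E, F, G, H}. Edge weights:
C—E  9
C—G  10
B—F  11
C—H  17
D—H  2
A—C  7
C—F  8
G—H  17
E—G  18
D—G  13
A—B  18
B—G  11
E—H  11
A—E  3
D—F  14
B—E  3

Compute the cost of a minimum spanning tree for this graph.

44

Prim, starting at F.
Step 1: cheapest edge leaving the tree is C—F (8); add C.
Step 2: cheapest edge leaving the tree is A—C (7); add A.
Step 3: cheapest edge leaving the tree is A—E (3); add E.
Step 4: cheapest edge leaving the tree is B—E (3); add B.
Step 5: cheapest edge leaving the tree is C—G (10); add G.
Step 6: cheapest edge leaving the tree is E—H (11); add H.
Step 7: cheapest edge leaving the tree is D—H (2); add D.
MST edges: C—F, A—C, A—E, B—E, C—G, E—H, D—H; total weight 8+7+3+3+10+11+2 = 44.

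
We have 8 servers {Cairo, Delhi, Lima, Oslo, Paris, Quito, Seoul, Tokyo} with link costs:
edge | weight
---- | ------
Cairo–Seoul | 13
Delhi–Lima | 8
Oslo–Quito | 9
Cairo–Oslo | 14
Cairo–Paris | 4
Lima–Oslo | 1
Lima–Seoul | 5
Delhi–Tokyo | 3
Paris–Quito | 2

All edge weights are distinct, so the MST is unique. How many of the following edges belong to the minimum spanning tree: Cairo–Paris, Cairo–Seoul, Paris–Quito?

Sort edges by weight, then run Kruskal:
Lima–Oslo (1): add — endpoints in different components.
Paris–Quito (2): add — endpoints in different components.
Delhi–Tokyo (3): add — endpoints in different components.
Cairo–Paris (4): add — endpoints in different components.
Lima–Seoul (5): add — endpoints in different components.
Delhi–Lima (8): add — endpoints in different components.
Oslo–Quito (9): add — endpoints in different components.
MST edge set: {Lima–Oslo, Paris–Quito, Delhi–Tokyo, Cairo–Paris, Lima–Seoul, Delhi–Lima, Oslo–Quito}.
Of the listed edges, {Cairo–Paris, Paris–Quito} are in the MST → 2.

2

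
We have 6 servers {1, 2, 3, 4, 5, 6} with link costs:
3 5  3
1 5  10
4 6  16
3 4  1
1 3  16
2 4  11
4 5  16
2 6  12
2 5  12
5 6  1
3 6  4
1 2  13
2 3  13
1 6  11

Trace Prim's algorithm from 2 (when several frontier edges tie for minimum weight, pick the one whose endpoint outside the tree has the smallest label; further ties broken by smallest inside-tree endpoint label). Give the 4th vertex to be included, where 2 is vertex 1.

5

Prim, starting at 2.
Step 1: frontier [2 4 11, 2 5 12, 2 6 12, 1 2 13, 2 3 13] → take 2 4 (11); add 4.
Step 2: frontier [2 5 12, 2 6 12, 1 2 13, 2 3 13, 3 4 1, 4 5 16, 4 6 16] → take 3 4 (1); add 3.
Step 3: frontier [2 5 12, 2 6 12, 1 2 13, 3 5 3, 3 6 4, 1 3 16, 4 5 16, 4 6 16] → take 3 5 (3); add 5.
Step 4: frontier [2 6 12, 1 2 13, 3 6 4, 1 3 16, 4 6 16, 5 6 1, 1 5 10] → take 5 6 (1); add 6.
Step 5: frontier [1 2 13, 1 3 16, 1 5 10, 1 6 11] → take 1 5 (10); add 1.
Vertex order: 2, 4, 3, 5, 6, 1. The 4th vertex is 5.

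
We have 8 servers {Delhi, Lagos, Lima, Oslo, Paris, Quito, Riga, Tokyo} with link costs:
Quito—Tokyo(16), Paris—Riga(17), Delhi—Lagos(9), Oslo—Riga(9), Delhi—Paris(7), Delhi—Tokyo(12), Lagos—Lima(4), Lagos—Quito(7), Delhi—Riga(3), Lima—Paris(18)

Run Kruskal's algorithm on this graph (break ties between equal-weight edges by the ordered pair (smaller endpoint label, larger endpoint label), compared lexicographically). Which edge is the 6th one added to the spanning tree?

Kruskal: consider edges lightest-first.
Delhi—Riga (3): add — endpoints in different components.
Lagos—Lima (4): add — endpoints in different components.
Delhi—Paris (7): add — endpoints in different components.
Lagos—Quito (7): add — endpoints in different components.
Delhi—Lagos (9): add — endpoints in different components.
Oslo—Riga (9): add — endpoints in different components.
Delhi—Tokyo (12): add — endpoints in different components.
The 6th edge added is Oslo—Riga.

Oslo-Riga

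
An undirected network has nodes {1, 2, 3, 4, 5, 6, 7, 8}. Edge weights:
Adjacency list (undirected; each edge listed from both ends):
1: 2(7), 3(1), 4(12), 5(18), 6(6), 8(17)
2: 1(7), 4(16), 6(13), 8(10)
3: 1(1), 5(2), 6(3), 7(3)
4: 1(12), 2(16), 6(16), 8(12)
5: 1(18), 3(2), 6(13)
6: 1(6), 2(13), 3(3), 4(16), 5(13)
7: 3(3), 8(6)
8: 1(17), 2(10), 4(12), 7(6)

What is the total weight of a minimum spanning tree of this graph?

34

Grow the tree from 5 using Prim:
Step 1: cheapest edge leaving the tree is 3-5 (2); add 3.
Step 2: cheapest edge leaving the tree is 1-3 (1); add 1.
Step 3: cheapest edge leaving the tree is 3-6 (3); add 6.
Step 4: cheapest edge leaving the tree is 3-7 (3); add 7.
Step 5: cheapest edge leaving the tree is 7-8 (6); add 8.
Step 6: cheapest edge leaving the tree is 1-2 (7); add 2.
Step 7: cheapest edge leaving the tree is 1-4 (12); add 4.
MST edges: 3-5, 1-3, 3-6, 3-7, 7-8, 1-2, 1-4; total weight 2+1+3+3+6+7+12 = 34.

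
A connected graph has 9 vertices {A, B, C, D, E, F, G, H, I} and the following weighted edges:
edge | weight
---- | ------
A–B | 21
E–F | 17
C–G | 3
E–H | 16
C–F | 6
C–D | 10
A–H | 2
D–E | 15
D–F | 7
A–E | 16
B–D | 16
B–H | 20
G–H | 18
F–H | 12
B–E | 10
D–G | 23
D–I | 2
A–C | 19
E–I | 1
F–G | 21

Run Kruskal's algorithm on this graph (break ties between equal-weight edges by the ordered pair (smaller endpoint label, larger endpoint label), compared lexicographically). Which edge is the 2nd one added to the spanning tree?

Sort edges by weight, then run Kruskal:
E–I (1): add — endpoints in different components.
A–H (2): add — endpoints in different components.
D–I (2): add — endpoints in different components.
C–G (3): add — endpoints in different components.
C–F (6): add — endpoints in different components.
D–F (7): add — endpoints in different components.
B–E (10): add — endpoints in different components.
C–D (10): skip — C and D already connected.
F–H (12): add — endpoints in different components.
The 2nd edge added is A–H.

A-H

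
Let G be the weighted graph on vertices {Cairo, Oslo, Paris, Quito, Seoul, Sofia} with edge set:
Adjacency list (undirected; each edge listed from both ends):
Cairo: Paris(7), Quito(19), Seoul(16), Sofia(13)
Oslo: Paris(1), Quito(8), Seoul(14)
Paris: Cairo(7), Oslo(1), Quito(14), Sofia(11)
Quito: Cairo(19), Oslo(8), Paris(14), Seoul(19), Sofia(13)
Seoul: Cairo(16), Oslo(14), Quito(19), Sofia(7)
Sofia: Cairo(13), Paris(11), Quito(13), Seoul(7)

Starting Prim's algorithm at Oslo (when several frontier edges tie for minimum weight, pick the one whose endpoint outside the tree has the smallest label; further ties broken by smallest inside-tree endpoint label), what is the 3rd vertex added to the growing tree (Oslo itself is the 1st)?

Cairo

Prim's algorithm from Oslo:
Step 1: cheapest edge leaving the tree is Oslo–Paris (1); add Paris.
Step 2: cheapest edge leaving the tree is Cairo–Paris (7); add Cairo.
Step 3: cheapest edge leaving the tree is Oslo–Quito (8); add Quito.
Step 4: cheapest edge leaving the tree is Paris–Sofia (11); add Sofia.
Step 5: cheapest edge leaving the tree is Seoul–Sofia (7); add Seoul.
Vertex order: Oslo, Paris, Cairo, Quito, Sofia, Seoul. The 3rd vertex is Cairo.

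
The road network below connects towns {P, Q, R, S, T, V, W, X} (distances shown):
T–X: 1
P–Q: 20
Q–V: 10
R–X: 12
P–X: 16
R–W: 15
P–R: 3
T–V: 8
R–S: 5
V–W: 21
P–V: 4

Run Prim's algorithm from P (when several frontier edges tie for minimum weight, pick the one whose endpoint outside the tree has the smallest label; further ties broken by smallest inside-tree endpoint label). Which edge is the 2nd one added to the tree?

P-V

Grow the tree from P using Prim:
Step 1: cheapest edge leaving the tree is P–R (3); add R.
Step 2: cheapest edge leaving the tree is P–V (4); add V.
Step 3: cheapest edge leaving the tree is R–S (5); add S.
Step 4: cheapest edge leaving the tree is T–V (8); add T.
Step 5: cheapest edge leaving the tree is T–X (1); add X.
Step 6: cheapest edge leaving the tree is Q–V (10); add Q.
Step 7: cheapest edge leaving the tree is R–W (15); add W.
The 2nd edge added is P–V.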